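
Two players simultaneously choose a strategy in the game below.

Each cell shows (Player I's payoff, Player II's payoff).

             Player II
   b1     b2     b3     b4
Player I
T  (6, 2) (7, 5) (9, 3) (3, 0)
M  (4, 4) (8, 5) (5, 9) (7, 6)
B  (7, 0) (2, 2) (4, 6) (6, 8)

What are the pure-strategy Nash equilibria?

There is no pure-strategy Nash equilibrium.

Player I against b1: payoffs 6, 4, 7 → best response B.
Player I against b2: payoffs 7, 8, 2 → best response M.
Player I against b3: payoffs 9, 5, 4 → best response T.
Player I against b4: payoffs 3, 7, 6 → best response M.
Player II against T: payoffs 2, 5, 3, 0 → best response b2.
Player II against M: payoffs 4, 5, 9, 6 → best response b3.
Player II against B: payoffs 0, 2, 6, 8 → best response b4.
No profile is a mutual best response for all players.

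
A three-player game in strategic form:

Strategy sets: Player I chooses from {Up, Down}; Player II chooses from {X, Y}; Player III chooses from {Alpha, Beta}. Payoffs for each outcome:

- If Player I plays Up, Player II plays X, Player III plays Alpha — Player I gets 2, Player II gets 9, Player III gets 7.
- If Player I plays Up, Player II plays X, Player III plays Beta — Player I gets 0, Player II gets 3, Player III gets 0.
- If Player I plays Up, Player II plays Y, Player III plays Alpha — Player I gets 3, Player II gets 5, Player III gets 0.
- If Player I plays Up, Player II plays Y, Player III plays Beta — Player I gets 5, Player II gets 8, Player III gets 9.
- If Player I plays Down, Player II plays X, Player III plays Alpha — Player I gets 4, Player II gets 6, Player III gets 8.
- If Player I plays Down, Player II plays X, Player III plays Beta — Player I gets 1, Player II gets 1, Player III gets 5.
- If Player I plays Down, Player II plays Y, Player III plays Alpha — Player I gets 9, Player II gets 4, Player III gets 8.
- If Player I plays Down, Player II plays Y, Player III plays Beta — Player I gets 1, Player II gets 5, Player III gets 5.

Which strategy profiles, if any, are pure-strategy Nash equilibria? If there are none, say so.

Pure-strategy Nash equilibria: (Up, Y, Beta); (Down, X, Alpha)

(Up, X, Alpha): Player I can switch to Down (2 → 4). Not NE.
(Up, X, Beta): Player I can switch to Down (0 → 1). Not NE.
(Up, Y, Alpha): Player I can switch to Down (3 → 9). Not NE.
(Up, Y, Beta): Player I gets 5, best alternative 1; Player II gets 8, best alternative 3; Player III gets 9, best alternative 0. No profitable deviation — NE.
(Down, X, Alpha): Player I gets 4, best alternative 2; Player II gets 6, best alternative 4; Player III gets 8, best alternative 5. No profitable deviation — NE.
(Down, X, Beta): Player II can switch to Y (1 → 5). Not NE.
(Down, Y, Alpha): Player II can switch to X (4 → 6). Not NE.
(Down, Y, Beta): Player I can switch to Up (1 → 5). Not NE.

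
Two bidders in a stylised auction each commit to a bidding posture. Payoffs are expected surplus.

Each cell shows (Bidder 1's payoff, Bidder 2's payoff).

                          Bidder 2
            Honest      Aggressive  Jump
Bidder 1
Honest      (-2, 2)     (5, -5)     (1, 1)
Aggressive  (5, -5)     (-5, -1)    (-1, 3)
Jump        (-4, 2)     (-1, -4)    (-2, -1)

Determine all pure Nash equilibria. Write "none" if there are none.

none

Bidder 1 against Honest: payoffs -2, 5, -4 → best response Aggressive.
Bidder 1 against Aggressive: payoffs 5, -5, -1 → best response Honest.
Bidder 1 against Jump: payoffs 1, -1, -2 → best response Honest.
Bidder 2 against Honest: payoffs 2, -5, 1 → best response Honest.
Bidder 2 against Aggressive: payoffs -5, -1, 3 → best response Jump.
Bidder 2 against Jump: payoffs 2, -4, -1 → best response Honest.
No profile is a mutual best response for all players.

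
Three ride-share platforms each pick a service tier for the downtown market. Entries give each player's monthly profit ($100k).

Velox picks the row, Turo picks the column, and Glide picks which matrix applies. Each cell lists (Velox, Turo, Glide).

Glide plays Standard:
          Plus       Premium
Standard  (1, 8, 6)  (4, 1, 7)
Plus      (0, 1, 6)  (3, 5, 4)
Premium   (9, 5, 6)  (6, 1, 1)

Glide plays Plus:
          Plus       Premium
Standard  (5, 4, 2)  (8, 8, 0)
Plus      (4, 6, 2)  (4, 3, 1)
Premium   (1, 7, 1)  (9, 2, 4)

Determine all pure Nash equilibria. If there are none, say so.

(Premium, Plus, Standard)

Mark each player's best response to every combination of opponents' strategies; a profile where every player is best-responding is a pure Nash equilibrium.
Velox against (Plus, Standard): payoffs 1, 0, 9 → best response Premium.
Velox against (Plus, Plus): payoffs 5, 4, 1 → best response Standard.
Velox against (Premium, Standard): payoffs 4, 3, 6 → best response Premium.
Velox against (Premium, Plus): payoffs 8, 4, 9 → best response Premium.
Turo against (Standard, Standard): payoffs 8, 1 → best response Plus.
Turo against (Standard, Plus): payoffs 4, 8 → best response Premium.
Turo against (Plus, Standard): payoffs 1, 5 → best response Premium.
Turo against (Plus, Plus): payoffs 6, 3 → best response Plus.
Turo against (Premium, Standard): payoffs 5, 1 → best response Plus.
Turo against (Premium, Plus): payoffs 7, 2 → best response Plus.
Glide against (Standard, Plus): payoffs 6, 2 → best response Standard.
Glide against (Standard, Premium): payoffs 7, 0 → best response Standard.
Glide against (Plus, Plus): payoffs 6, 2 → best response Standard.
Glide against (Plus, Premium): payoffs 4, 1 → best response Standard.
Glide against (Premium, Plus): payoffs 6, 1 → best response Standard.
Glide against (Premium, Premium): payoffs 1, 4 → best response Plus.
Mutual best responses: (Premium, Plus, Standard).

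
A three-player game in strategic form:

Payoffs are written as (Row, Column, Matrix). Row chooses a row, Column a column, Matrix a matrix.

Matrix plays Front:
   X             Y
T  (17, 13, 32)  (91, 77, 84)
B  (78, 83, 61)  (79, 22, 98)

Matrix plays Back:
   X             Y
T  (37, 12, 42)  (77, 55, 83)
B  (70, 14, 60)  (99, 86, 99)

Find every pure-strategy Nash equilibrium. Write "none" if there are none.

(T, X, Front): Row can switch to B (17 → 78). Not NE.
(T, X, Back): Row can switch to B (37 → 70). Not NE.
(T, Y, Front): Row gets 91, best alternative 79; Column gets 77, best alternative 13; Matrix gets 84, best alternative 83. No profitable deviation — NE.
(T, Y, Back): Row can switch to B (77 → 99). Not NE.
(B, X, Front): Row gets 78, best alternative 17; Column gets 83, best alternative 22; Matrix gets 61, best alternative 60. No profitable deviation — NE.
(B, X, Back): Column can switch to Y (14 → 86). Not NE.
(B, Y, Front): Row can switch to T (79 → 91). Not NE.
(B, Y, Back): Row gets 99, best alternative 77; Column gets 86, best alternative 14; Matrix gets 99, best alternative 98. No profitable deviation — NE.

The pure Nash equilibria are (T, Y, Front) and (B, X, Front) and (B, Y, Back).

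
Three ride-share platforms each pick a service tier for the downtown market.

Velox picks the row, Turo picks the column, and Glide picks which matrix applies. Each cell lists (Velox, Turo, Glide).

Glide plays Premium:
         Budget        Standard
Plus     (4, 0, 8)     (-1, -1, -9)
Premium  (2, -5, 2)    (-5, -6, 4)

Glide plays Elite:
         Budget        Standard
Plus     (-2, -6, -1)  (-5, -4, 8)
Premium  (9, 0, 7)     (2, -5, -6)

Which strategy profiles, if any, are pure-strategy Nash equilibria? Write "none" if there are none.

The pure Nash equilibria are (Plus, Budget, Premium) and (Premium, Budget, Elite).

(Plus, Budget, Premium): Velox gets 4, best alternative 2; Turo gets 0, best alternative -1; Glide gets 8, best alternative -1. No profitable deviation — NE.
(Plus, Budget, Elite): Velox can switch to Premium (-2 → 9). Not NE.
(Plus, Standard, Premium): Turo can switch to Budget (-1 → 0). Not NE.
(Plus, Standard, Elite): Velox can switch to Premium (-5 → 2). Not NE.
(Premium, Budget, Premium): Velox can switch to Plus (2 → 4). Not NE.
(Premium, Budget, Elite): Velox gets 9, best alternative -2; Turo gets 0, best alternative -5; Glide gets 7, best alternative 2. No profitable deviation — NE.
(Premium, Standard, Premium): Velox can switch to Plus (-5 → -1). Not NE.
(Premium, Standard, Elite): Turo can switch to Budget (-5 → 0). Not NE.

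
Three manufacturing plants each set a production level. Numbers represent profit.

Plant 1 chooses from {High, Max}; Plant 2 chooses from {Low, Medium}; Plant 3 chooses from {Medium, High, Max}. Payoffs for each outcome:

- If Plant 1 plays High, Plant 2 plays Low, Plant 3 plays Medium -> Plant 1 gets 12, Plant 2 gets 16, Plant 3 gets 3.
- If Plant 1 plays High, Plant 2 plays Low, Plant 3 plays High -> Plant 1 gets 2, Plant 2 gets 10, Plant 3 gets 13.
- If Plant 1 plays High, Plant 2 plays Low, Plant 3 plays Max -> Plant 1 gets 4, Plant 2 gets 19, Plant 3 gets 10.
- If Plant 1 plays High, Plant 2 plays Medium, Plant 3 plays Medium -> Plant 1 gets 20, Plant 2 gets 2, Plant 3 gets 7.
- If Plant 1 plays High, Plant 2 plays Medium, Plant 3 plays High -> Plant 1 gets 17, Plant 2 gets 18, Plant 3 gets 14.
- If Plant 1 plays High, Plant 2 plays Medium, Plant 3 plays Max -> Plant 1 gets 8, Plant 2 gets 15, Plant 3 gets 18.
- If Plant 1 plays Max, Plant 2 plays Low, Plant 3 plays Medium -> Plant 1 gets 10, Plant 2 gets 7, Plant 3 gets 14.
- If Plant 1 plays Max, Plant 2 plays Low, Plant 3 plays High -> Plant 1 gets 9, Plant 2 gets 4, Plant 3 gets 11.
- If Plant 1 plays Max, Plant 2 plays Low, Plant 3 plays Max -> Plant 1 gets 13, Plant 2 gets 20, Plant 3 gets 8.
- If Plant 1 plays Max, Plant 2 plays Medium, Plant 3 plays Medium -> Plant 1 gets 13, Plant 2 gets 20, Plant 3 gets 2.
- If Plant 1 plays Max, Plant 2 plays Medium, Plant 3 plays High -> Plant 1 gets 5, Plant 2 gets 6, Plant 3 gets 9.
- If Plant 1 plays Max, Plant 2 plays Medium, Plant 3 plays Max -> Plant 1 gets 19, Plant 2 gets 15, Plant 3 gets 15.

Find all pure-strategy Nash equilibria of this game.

(High, Low, Medium): Plant 3 can switch to High (3 → 13). Not NE.
(High, Low, High): Plant 1 can switch to Max (2 → 9). Not NE.
(High, Low, Max): Plant 1 can switch to Max (4 → 13). Not NE.
(High, Medium, Medium): Plant 2 can switch to Low (2 → 16). Not NE.
(High, Medium, High): Plant 3 can switch to Max (14 → 18). Not NE.
(High, Medium, Max): Plant 1 can switch to Max (8 → 19). Not NE.
(Max, Low, Medium): Plant 1 can switch to High (10 → 12). Not NE.
(Max, Low, High): Plant 2 can switch to Medium (4 → 6). Not NE.
(Max, Low, Max): Plant 3 can switch to Medium (8 → 14). Not NE.
(Max, Medium, Medium): Plant 1 can switch to High (13 → 20). Not NE.
(Max, Medium, High): Plant 1 can switch to High (5 → 17). Not NE.
(Max, Medium, Max): Plant 2 can switch to Low (15 → 20). Not NE.

There is no pure-strategy Nash equilibrium.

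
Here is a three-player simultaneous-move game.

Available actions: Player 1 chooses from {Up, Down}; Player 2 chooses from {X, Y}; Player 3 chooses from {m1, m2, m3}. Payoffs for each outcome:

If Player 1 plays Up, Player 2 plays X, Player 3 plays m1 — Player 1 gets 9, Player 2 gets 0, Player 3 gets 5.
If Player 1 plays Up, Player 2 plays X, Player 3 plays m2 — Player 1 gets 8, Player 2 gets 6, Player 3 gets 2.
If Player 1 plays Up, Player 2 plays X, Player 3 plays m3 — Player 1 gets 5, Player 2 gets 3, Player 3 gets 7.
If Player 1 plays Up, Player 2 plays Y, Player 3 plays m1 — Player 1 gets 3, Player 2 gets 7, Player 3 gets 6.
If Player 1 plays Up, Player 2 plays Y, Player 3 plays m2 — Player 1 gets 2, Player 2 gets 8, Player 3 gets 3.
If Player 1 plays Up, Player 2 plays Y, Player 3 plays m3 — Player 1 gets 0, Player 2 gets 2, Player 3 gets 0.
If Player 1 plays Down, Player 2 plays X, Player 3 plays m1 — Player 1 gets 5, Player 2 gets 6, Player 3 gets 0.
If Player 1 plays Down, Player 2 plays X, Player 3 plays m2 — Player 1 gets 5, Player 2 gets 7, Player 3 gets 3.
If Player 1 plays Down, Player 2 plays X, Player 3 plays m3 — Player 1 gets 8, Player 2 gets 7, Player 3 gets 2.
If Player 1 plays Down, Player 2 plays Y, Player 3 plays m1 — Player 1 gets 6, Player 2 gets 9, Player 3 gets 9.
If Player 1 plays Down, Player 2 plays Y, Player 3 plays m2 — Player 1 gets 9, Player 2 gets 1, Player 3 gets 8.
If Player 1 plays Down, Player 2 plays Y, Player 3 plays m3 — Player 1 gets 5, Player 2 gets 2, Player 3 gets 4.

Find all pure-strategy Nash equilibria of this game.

(Down, Y, m1)

Player 1 against (X, m1): payoffs 9, 5 → best response Up.
Player 1 against (X, m2): payoffs 8, 5 → best response Up.
Player 1 against (X, m3): payoffs 5, 8 → best response Down.
Player 1 against (Y, m1): payoffs 3, 6 → best response Down.
Player 1 against (Y, m2): payoffs 2, 9 → best response Down.
Player 1 against (Y, m3): payoffs 0, 5 → best response Down.
Player 2 against (Up, m1): payoffs 0, 7 → best response Y.
Player 2 against (Up, m2): payoffs 6, 8 → best response Y.
Player 2 against (Up, m3): payoffs 3, 2 → best response X.
Player 2 against (Down, m1): payoffs 6, 9 → best response Y.
Player 2 against (Down, m2): payoffs 7, 1 → best response X.
Player 2 against (Down, m3): payoffs 7, 2 → best response X.
Player 3 against (Up, X): payoffs 5, 2, 7 → best response m3.
Player 3 against (Up, Y): payoffs 6, 3, 0 → best response m1.
Player 3 against (Down, X): payoffs 0, 3, 2 → best response m2.
Player 3 against (Down, Y): payoffs 9, 8, 4 → best response m1.
Mutual best responses: (Down, Y, m1).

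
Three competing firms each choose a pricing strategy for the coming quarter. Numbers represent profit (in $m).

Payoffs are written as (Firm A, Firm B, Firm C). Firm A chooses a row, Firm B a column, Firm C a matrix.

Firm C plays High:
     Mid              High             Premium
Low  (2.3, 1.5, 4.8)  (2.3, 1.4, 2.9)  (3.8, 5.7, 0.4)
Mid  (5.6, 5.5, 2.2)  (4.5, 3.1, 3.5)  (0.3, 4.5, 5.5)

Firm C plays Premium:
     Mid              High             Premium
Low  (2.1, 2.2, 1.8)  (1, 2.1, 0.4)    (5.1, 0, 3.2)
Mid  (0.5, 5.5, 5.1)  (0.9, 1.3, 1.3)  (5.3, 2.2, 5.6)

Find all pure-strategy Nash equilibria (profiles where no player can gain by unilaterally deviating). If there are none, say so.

Firm A against (Mid, High): payoffs 2.3, 5.6 → best response Mid.
Firm A against (Mid, Premium): payoffs 2.1, 0.5 → best response Low.
Firm A against (High, High): payoffs 2.3, 4.5 → best response Mid.
Firm A against (High, Premium): payoffs 1, 0.9 → best response Low.
Firm A against (Premium, High): payoffs 3.8, 0.3 → best response Low.
Firm A against (Premium, Premium): payoffs 5.1, 5.3 → best response Mid.
Firm B against (Low, High): payoffs 1.5, 1.4, 5.7 → best response Premium.
Firm B against (Low, Premium): payoffs 2.2, 2.1, 0 → best response Mid.
Firm B against (Mid, High): payoffs 5.5, 3.1, 4.5 → best response Mid.
Firm B against (Mid, Premium): payoffs 5.5, 1.3, 2.2 → best response Mid.
Firm C against (Low, Mid): payoffs 4.8, 1.8 → best response High.
Firm C against (Low, High): payoffs 2.9, 0.4 → best response High.
Firm C against (Low, Premium): payoffs 0.4, 3.2 → best response Premium.
Firm C against (Mid, Mid): payoffs 2.2, 5.1 → best response Premium.
Firm C against (Mid, High): payoffs 3.5, 1.3 → best response High.
Firm C against (Mid, Premium): payoffs 5.5, 5.6 → best response Premium.
No profile is a mutual best response for all players.

This game has no pure Nash equilibrium.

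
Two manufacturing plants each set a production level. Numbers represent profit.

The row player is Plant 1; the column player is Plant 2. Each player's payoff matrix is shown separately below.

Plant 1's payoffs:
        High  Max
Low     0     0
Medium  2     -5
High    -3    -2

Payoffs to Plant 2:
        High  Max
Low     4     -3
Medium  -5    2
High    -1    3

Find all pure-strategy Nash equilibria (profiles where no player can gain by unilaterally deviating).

Plant 1 against High: payoffs 0, 2, -3 → best response Medium.
Plant 1 against Max: payoffs 0, -5, -2 → best response Low.
Plant 2 against Low: payoffs 4, -3 → best response High.
Plant 2 against Medium: payoffs -5, 2 → best response Max.
Plant 2 against High: payoffs -1, 3 → best response Max.
No profile is a mutual best response for all players.

none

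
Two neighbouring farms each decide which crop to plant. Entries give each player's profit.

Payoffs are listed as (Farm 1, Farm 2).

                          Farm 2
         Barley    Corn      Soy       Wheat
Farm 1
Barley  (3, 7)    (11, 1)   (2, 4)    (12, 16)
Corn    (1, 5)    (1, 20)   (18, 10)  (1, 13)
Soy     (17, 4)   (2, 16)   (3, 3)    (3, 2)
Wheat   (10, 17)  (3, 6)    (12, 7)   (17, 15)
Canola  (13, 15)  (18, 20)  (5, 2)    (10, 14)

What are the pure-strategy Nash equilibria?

(Barley, Barley): Farm 1 can switch to Soy (3 → 17). Not NE.
(Barley, Corn): Farm 1 can switch to Canola (11 → 18). Not NE.
(Barley, Soy): Farm 1 can switch to Corn (2 → 18). Not NE.
(Barley, Wheat): Farm 1 can switch to Wheat (12 → 17). Not NE.
(Corn, Barley): Farm 1 can switch to Barley (1 → 3). Not NE.
(Corn, Corn): Farm 1 can switch to Barley (1 → 11). Not NE.
(Canola, Corn): Farm 1 gets 18, best alternative 11; Farm 2 gets 20, best alternative 15. No profitable deviation — NE.
(The remaining 13 profiles each have a profitable deviation by the same check.)

The unique pure-strategy Nash equilibrium is (Canola, Corn).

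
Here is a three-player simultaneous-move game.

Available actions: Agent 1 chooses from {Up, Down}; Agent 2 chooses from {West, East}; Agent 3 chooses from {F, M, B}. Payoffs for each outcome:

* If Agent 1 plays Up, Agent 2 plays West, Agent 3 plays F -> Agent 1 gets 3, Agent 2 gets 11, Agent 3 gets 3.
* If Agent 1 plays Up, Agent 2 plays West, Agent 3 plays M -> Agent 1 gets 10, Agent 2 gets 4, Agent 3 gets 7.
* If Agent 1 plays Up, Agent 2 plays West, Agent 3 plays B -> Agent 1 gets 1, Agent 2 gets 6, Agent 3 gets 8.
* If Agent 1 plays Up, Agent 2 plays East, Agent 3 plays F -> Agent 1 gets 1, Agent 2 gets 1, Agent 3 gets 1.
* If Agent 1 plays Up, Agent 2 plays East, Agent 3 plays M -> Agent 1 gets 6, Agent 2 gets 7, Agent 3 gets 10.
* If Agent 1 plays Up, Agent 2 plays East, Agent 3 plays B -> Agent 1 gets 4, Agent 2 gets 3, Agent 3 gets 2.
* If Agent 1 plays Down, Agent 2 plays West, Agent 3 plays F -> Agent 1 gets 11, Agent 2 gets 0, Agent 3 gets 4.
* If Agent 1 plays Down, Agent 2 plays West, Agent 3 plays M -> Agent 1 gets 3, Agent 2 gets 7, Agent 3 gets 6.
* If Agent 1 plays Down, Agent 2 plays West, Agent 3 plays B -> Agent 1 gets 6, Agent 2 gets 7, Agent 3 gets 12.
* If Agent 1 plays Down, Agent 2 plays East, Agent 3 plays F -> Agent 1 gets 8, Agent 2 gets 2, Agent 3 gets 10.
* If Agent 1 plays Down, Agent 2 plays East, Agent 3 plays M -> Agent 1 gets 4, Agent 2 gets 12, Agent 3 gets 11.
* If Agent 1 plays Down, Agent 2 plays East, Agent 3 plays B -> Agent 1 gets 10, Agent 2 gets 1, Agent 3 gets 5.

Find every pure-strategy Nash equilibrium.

Check each profile: it is a Nash equilibrium iff no player can strictly gain by switching unilaterally.
(Up, West, F): Agent 1 can switch to Down (3 → 11). Not NE.
(Up, West, M): Agent 2 can switch to East (4 → 7). Not NE.
(Up, West, B): Agent 1 can switch to Down (1 → 6). Not NE.
(Up, East, F): Agent 1 can switch to Down (1 → 8). Not NE.
(Up, East, M): Agent 1 gets 6, best alternative 4; Agent 2 gets 7, best alternative 4; Agent 3 gets 10, best alternative 2. No profitable deviation — NE.
(Up, East, B): Agent 1 can switch to Down (4 → 10). Not NE.
(Down, West, F): Agent 2 can switch to East (0 → 2). Not NE.
(Down, West, M): Agent 1 can switch to Up (3 → 10). Not NE.
(Down, West, B): Agent 1 gets 6, best alternative 1; Agent 2 gets 7, best alternative 1; Agent 3 gets 12, best alternative 6. No profitable deviation — NE.
(Down, East, F): Agent 3 can switch to M (10 → 11). Not NE.
(The remaining 2 profiles each have a profitable deviation by the same check.)

The pure Nash equilibria are (Up, East, M), (Down, West, B).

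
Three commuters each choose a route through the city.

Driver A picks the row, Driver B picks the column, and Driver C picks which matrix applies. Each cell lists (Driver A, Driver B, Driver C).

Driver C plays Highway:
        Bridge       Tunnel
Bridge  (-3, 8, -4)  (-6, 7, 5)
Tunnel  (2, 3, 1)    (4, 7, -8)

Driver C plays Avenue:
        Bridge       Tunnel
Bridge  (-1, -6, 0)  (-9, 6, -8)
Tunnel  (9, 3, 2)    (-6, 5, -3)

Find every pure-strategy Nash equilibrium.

(Bridge, Bridge, Highway): Driver A can switch to Tunnel (-3 → 2). Not NE.
(Bridge, Bridge, Avenue): Driver A can switch to Tunnel (-1 → 9). Not NE.
(Bridge, Tunnel, Highway): Driver A can switch to Tunnel (-6 → 4). Not NE.
(Bridge, Tunnel, Avenue): Driver A can switch to Tunnel (-9 → -6). Not NE.
(Tunnel, Bridge, Highway): Driver B can switch to Tunnel (3 → 7). Not NE.
(Tunnel, Bridge, Avenue): Driver B can switch to Tunnel (3 → 5). Not NE.
(Tunnel, Tunnel, Highway): Driver C can switch to Avenue (-8 → -3). Not NE.
(Tunnel, Tunnel, Avenue): Driver A gets -6, best alternative -9; Driver B gets 5, best alternative 3; Driver C gets -3, best alternative -8. No profitable deviation — NE.

The unique pure-strategy Nash equilibrium is (Tunnel, Tunnel, Avenue).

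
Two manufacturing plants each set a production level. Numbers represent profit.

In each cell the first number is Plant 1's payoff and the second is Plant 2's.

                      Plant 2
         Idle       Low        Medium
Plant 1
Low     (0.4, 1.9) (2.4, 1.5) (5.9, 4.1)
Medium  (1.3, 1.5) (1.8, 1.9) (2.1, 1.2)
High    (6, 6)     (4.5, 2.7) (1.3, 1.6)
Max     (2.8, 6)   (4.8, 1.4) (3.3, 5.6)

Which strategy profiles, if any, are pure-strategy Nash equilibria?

The pure Nash equilibria are (Low, Medium) and (High, Idle).

Plant 1 against Idle: payoffs 0.4, 1.3, 6, 2.8 → best response High.
Plant 1 against Low: payoffs 2.4, 1.8, 4.5, 4.8 → best response Max.
Plant 1 against Medium: payoffs 5.9, 2.1, 1.3, 3.3 → best response Low.
Plant 2 against Low: payoffs 1.9, 1.5, 4.1 → best response Medium.
Plant 2 against Medium: payoffs 1.5, 1.9, 1.2 → best response Low.
Plant 2 against High: payoffs 6, 2.7, 1.6 → best response Idle.
Plant 2 against Max: payoffs 6, 1.4, 5.6 → best response Idle.
Mutual best responses: (Low, Medium); (High, Idle).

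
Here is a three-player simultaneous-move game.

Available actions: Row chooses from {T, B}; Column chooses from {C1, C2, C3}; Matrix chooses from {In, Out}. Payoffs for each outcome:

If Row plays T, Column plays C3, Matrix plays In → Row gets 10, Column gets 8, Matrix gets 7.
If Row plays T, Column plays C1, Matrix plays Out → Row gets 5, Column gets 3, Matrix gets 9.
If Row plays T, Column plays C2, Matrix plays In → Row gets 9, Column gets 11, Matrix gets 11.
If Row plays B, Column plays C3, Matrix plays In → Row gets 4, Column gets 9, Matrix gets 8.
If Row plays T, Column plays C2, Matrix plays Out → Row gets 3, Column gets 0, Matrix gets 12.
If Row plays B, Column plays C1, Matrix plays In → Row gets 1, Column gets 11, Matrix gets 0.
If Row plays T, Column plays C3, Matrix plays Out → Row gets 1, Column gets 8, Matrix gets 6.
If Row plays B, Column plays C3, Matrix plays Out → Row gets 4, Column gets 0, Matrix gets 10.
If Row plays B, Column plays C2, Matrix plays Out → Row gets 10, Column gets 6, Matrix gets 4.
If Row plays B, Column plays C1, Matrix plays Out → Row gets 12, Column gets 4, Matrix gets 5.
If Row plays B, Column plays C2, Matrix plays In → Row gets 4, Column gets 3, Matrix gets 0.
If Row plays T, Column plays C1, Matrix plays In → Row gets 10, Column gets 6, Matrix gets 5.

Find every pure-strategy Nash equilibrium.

For each strategy profile, look for a profitable unilateral deviation.
(T, C1, In): Column can switch to C2 (6 → 11). Not NE.
(T, C1, Out): Row can switch to B (5 → 12). Not NE.
(T, C2, In): Matrix can switch to Out (11 → 12). Not NE.
(T, C2, Out): Row can switch to B (3 → 10). Not NE.
(T, C3, In): Column can switch to C2 (8 → 11). Not NE.
(T, C3, Out): Row can switch to B (1 → 4). Not NE.
(B, C1, In): Row can switch to T (1 → 10). Not NE.
(B, C1, Out): Column can switch to C2 (4 → 6). Not NE.
(B, C2, Out): Row gets 10, best alternative 3; Column gets 6, best alternative 4; Matrix gets 4, best alternative 0. No profitable deviation — NE.
(The remaining 3 profiles each have a profitable deviation by the same check.)

The unique pure-strategy Nash equilibrium is (B, C2, Out).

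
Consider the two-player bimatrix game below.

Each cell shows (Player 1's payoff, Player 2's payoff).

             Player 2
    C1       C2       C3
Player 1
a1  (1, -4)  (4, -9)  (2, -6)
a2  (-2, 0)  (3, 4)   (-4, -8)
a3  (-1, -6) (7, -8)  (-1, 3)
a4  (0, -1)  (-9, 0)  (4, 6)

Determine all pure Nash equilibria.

(a1, C1): Player 1 gets 1, best alternative 0; Player 2 gets -4, best alternative -6. No profitable deviation — NE.
(a1, C2): Player 1 can switch to a3 (4 → 7). Not NE.
(a1, C3): Player 1 can switch to a4 (2 → 4). Not NE.
(a2, C1): Player 1 can switch to a1 (-2 → 1). Not NE.
(a2, C2): Player 1 can switch to a1 (3 → 4). Not NE.
(a2, C3): Player 1 can switch to a1 (-4 → 2). Not NE.
(a3, C1): Player 1 can switch to a1 (-1 → 1). Not NE.
(a4, C3): Player 1 gets 4, best alternative 2; Player 2 gets 6, best alternative 0. No profitable deviation — NE.
(The remaining 4 profiles each have a profitable deviation by the same check.)

The pure Nash equilibria are (a1, C1) and (a4, C3).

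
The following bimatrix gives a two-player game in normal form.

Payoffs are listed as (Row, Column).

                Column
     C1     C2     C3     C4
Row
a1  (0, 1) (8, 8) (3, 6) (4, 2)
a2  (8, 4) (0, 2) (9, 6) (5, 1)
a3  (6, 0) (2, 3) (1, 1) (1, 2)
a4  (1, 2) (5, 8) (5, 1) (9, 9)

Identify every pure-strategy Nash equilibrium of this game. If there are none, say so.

(a1, C2) and (a2, C3) and (a4, C4)

Row against C1: payoffs 0, 8, 6, 1 → best response a2.
Row against C2: payoffs 8, 0, 2, 5 → best response a1.
Row against C3: payoffs 3, 9, 1, 5 → best response a2.
Row against C4: payoffs 4, 5, 1, 9 → best response a4.
Column against a1: payoffs 1, 8, 6, 2 → best response C2.
Column against a2: payoffs 4, 2, 6, 1 → best response C3.
Column against a3: payoffs 0, 3, 1, 2 → best response C2.
Column against a4: payoffs 2, 8, 1, 9 → best response C4.
Mutual best responses: (a1, C2); (a2, C3); (a4, C4).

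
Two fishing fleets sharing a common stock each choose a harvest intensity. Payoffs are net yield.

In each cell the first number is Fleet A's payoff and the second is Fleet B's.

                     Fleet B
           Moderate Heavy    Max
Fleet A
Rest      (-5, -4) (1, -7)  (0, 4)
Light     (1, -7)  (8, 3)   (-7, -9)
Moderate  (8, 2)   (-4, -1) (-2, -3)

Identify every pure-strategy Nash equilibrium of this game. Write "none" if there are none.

Fleet A against Moderate: payoffs -5, 1, 8 → best response Moderate.
Fleet A against Heavy: payoffs 1, 8, -4 → best response Light.
Fleet A against Max: payoffs 0, -7, -2 → best response Rest.
Fleet B against Rest: payoffs -4, -7, 4 → best response Max.
Fleet B against Light: payoffs -7, 3, -9 → best response Heavy.
Fleet B against Moderate: payoffs 2, -1, -3 → best response Moderate.
Mutual best responses: (Rest, Max); (Light, Heavy); (Moderate, Moderate).

The pure Nash equilibria are (Rest, Max) and (Light, Heavy) and (Moderate, Moderate).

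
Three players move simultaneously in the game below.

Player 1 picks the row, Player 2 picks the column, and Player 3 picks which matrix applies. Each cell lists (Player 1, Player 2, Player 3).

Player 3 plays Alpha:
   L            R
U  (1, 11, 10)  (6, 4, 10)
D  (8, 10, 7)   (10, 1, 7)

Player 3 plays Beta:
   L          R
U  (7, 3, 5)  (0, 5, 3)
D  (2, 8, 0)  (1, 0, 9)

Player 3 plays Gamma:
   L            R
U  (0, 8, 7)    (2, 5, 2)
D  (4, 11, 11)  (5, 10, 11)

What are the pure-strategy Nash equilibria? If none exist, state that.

Pure NE: (D, L, Gamma)

(U, L, Alpha): Player 1 can switch to D (1 → 8). Not NE.
(U, L, Beta): Player 2 can switch to R (3 → 5). Not NE.
(U, L, Gamma): Player 1 can switch to D (0 → 4). Not NE.
(U, R, Alpha): Player 1 can switch to D (6 → 10). Not NE.
(U, R, Beta): Player 1 can switch to D (0 → 1). Not NE.
(U, R, Gamma): Player 1 can switch to D (2 → 5). Not NE.
(D, L, Alpha): Player 3 can switch to Gamma (7 → 11). Not NE.
(D, L, Beta): Player 1 can switch to U (2 → 7). Not NE.
(D, L, Gamma): Player 1 gets 4, best alternative 0; Player 2 gets 11, best alternative 10; Player 3 gets 11, best alternative 7. No profitable deviation — NE.
(D, R, Alpha): Player 2 can switch to L (1 → 10). Not NE.
(D, R, Beta): Player 2 can switch to L (0 → 8). Not NE.
(The remaining 1 profile has a profitable deviation by the same check.)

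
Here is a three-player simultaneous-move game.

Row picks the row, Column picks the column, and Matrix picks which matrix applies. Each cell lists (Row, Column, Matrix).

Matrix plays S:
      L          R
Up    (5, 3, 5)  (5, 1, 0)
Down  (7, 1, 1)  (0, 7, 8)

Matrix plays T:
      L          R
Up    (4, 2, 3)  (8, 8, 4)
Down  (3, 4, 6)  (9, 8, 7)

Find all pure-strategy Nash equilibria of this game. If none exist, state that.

none

(Up, L, S): Row can switch to Down (5 → 7). Not NE.
(Up, L, T): Column can switch to R (2 → 8). Not NE.
(Up, R, S): Column can switch to L (1 → 3). Not NE.
(Up, R, T): Row can switch to Down (8 → 9). Not NE.
(Down, L, S): Column can switch to R (1 → 7). Not NE.
(Down, L, T): Row can switch to Up (3 → 4). Not NE.
(The remaining 2 profiles each have a profitable deviation by the same check.)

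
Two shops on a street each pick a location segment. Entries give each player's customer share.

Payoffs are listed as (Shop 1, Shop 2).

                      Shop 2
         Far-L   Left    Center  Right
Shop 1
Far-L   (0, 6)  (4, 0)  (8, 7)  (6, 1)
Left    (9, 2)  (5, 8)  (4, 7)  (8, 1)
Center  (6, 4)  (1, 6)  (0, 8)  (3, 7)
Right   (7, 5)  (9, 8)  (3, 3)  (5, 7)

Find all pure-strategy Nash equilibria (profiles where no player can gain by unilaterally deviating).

Pure-strategy Nash equilibria: (Far-L, Center); (Right, Left)

Shop 1 against Far-L: payoffs 0, 9, 6, 7 → best response Left.
Shop 1 against Left: payoffs 4, 5, 1, 9 → best response Right.
Shop 1 against Center: payoffs 8, 4, 0, 3 → best response Far-L.
Shop 1 against Right: payoffs 6, 8, 3, 5 → best response Left.
Shop 2 against Far-L: payoffs 6, 0, 7, 1 → best response Center.
Shop 2 against Left: payoffs 2, 8, 7, 1 → best response Left.
Shop 2 against Center: payoffs 4, 6, 8, 7 → best response Center.
Shop 2 against Right: payoffs 5, 8, 3, 7 → best response Left.
Mutual best responses: (Far-L, Center); (Right, Left).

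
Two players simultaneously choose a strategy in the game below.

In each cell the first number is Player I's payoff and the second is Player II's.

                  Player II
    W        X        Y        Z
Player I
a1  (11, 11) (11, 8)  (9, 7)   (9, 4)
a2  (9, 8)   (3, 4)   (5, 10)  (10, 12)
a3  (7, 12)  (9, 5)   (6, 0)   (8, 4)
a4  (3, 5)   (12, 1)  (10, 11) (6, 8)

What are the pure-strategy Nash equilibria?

The pure Nash equilibria are (a1, W); (a2, Z); (a4, Y).

Player I against W: payoffs 11, 9, 7, 3 → best response a1.
Player I against X: payoffs 11, 3, 9, 12 → best response a4.
Player I against Y: payoffs 9, 5, 6, 10 → best response a4.
Player I against Z: payoffs 9, 10, 8, 6 → best response a2.
Player II against a1: payoffs 11, 8, 7, 4 → best response W.
Player II against a2: payoffs 8, 4, 10, 12 → best response Z.
Player II against a3: payoffs 12, 5, 0, 4 → best response W.
Player II against a4: payoffs 5, 1, 11, 8 → best response Y.
Mutual best responses: (a1, W); (a2, Z); (a4, Y).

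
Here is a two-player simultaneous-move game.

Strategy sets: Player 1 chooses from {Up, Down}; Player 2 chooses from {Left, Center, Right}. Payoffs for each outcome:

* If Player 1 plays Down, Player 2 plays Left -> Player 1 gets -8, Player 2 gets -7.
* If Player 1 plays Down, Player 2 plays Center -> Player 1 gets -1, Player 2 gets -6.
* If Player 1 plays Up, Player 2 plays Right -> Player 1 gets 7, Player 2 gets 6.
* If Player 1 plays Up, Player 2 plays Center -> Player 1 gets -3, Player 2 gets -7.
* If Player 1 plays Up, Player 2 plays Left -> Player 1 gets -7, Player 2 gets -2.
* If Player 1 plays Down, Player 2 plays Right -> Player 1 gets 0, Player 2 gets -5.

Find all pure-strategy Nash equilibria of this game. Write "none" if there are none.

Check each profile: it is a Nash equilibrium iff no player can strictly gain by switching unilaterally.
(Up, Left): Player 2 can switch to Right (-2 → 6). Not NE.
(Up, Center): Player 1 can switch to Down (-3 → -1). Not NE.
(Up, Right): Player 1 gets 7, best alternative 0; Player 2 gets 6, best alternative -2. No profitable deviation — NE.
(Down, Left): Player 1 can switch to Up (-8 → -7). Not NE.
(Down, Center): Player 2 can switch to Right (-6 → -5). Not NE.
(Down, Right): Player 1 can switch to Up (0 → 7). Not NE.

Pure NE: (Up, Right)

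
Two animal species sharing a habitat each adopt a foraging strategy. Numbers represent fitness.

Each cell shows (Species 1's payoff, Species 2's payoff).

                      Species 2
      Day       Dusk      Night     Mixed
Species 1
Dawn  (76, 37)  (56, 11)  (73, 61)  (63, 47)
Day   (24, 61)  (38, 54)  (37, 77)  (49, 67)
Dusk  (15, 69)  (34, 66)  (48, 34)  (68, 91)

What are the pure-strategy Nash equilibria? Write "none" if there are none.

The pure Nash equilibria are (Dawn, Night) and (Dusk, Mixed).

For each strategy profile, look for a profitable unilateral deviation.
(Dawn, Day): Species 2 can switch to Night (37 → 61). Not NE.
(Dawn, Dusk): Species 2 can switch to Day (11 → 37). Not NE.
(Dawn, Night): Species 1 gets 73, best alternative 48; Species 2 gets 61, best alternative 47. No profitable deviation — NE.
(Dawn, Mixed): Species 1 can switch to Dusk (63 → 68). Not NE.
(Day, Day): Species 1 can switch to Dawn (24 → 76). Not NE.
(Day, Dusk): Species 1 can switch to Dawn (38 → 56). Not NE.
(Day, Night): Species 1 can switch to Dawn (37 → 73). Not NE.
(Day, Mixed): Species 1 can switch to Dawn (49 → 63). Not NE.
(Dusk, Day): Species 1 can switch to Dawn (15 → 76). Not NE.
(Dusk, Dusk): Species 1 can switch to Dawn (34 → 56). Not NE.
(Dusk, Night): Species 1 can switch to Dawn (48 → 73). Not NE.
(Dusk, Mixed): Species 1 gets 68, best alternative 63; Species 2 gets 91, best alternative 69. No profitable deviation — NE.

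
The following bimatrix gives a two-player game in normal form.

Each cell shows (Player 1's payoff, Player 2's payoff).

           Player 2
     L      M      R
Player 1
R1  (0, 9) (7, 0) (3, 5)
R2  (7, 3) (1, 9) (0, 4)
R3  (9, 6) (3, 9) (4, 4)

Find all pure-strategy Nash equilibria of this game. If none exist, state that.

For each strategy profile, look for a profitable unilateral deviation.
(R1, L): Player 1 can switch to R2 (0 → 7). Not NE.
(R1, M): Player 2 can switch to L (0 → 9). Not NE.
(R1, R): Player 1 can switch to R3 (3 → 4). Not NE.
(R2, L): Player 1 can switch to R3 (7 → 9). Not NE.
(R2, M): Player 1 can switch to R1 (1 → 7). Not NE.
(R2, R): Player 1 can switch to R1 (0 → 3). Not NE.
(R3, L): Player 2 can switch to M (6 → 9). Not NE.
(R3, M): Player 1 can switch to R1 (3 → 7). Not NE.
(R3, R): Player 2 can switch to L (4 → 6). Not NE.

This game has no pure Nash equilibrium.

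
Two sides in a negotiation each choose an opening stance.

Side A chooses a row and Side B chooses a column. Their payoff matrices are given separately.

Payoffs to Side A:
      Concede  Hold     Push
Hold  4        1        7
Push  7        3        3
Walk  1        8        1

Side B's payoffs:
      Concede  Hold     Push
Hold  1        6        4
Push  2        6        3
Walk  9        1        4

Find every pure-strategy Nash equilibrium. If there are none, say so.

none

Side A against Concede: payoffs 4, 7, 1 → best response Push.
Side A against Hold: payoffs 1, 3, 8 → best response Walk.
Side A against Push: payoffs 7, 3, 1 → best response Hold.
Side B against Hold: payoffs 1, 6, 4 → best response Hold.
Side B against Push: payoffs 2, 6, 3 → best response Hold.
Side B against Walk: payoffs 9, 1, 4 → best response Concede.
No profile is a mutual best response for all players.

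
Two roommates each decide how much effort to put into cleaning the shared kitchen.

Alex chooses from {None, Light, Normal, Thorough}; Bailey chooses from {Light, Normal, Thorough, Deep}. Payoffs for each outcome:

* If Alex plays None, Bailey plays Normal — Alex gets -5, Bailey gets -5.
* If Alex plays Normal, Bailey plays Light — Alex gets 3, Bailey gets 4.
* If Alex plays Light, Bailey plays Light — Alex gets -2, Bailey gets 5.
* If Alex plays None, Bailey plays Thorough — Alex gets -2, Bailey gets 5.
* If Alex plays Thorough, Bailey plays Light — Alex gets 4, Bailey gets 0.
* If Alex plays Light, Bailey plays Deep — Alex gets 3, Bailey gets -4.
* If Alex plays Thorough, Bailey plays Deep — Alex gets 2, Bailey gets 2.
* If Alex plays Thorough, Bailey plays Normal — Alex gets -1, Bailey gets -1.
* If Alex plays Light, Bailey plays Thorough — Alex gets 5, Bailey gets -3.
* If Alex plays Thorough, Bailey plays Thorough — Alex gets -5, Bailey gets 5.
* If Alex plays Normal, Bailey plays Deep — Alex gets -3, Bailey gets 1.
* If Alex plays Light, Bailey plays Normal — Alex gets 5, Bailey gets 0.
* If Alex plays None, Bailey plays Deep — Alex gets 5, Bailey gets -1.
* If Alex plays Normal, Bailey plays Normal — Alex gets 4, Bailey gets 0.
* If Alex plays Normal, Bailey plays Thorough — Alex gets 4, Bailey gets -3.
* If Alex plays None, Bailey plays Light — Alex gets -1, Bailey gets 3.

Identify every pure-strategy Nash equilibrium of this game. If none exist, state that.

This game has no pure Nash equilibrium.

(None, Light): Alex can switch to Normal (-1 → 3). Not NE.
(None, Normal): Alex can switch to Light (-5 → 5). Not NE.
(None, Thorough): Alex can switch to Light (-2 → 5). Not NE.
(None, Deep): Bailey can switch to Light (-1 → 3). Not NE.
(Light, Light): Alex can switch to None (-2 → -1). Not NE.
(Light, Normal): Bailey can switch to Light (0 → 5). Not NE.
(The remaining 10 profiles each have a profitable deviation by the same check.)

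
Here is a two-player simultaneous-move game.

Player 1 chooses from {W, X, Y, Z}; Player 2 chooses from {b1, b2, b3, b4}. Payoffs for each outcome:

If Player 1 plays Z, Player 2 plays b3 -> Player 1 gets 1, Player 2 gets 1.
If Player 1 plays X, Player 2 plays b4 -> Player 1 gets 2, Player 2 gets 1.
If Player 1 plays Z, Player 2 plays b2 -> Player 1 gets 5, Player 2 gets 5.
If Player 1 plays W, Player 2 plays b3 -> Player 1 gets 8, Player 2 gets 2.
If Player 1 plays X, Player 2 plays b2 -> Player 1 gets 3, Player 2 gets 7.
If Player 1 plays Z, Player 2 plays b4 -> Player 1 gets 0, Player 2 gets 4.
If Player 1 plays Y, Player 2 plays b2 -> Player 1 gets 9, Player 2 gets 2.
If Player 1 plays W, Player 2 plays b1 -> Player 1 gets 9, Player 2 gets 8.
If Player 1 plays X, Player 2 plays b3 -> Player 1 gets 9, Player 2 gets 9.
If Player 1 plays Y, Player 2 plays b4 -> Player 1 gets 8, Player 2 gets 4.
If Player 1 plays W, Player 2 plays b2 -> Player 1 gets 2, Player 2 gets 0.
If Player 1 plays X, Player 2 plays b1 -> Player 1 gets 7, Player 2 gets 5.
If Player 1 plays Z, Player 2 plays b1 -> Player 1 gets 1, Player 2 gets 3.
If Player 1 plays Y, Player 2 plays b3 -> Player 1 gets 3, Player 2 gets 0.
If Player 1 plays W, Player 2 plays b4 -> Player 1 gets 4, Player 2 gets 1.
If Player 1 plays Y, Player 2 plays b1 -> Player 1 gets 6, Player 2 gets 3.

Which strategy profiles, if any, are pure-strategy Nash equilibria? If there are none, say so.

Player 1 against b1: payoffs 9, 7, 6, 1 → best response W.
Player 1 against b2: payoffs 2, 3, 9, 5 → best response Y.
Player 1 against b3: payoffs 8, 9, 3, 1 → best response X.
Player 1 against b4: payoffs 4, 2, 8, 0 → best response Y.
Player 2 against W: payoffs 8, 0, 2, 1 → best response b1.
Player 2 against X: payoffs 5, 7, 9, 1 → best response b3.
Player 2 against Y: payoffs 3, 2, 0, 4 → best response b4.
Player 2 against Z: payoffs 3, 5, 1, 4 → best response b2.
Mutual best responses: (W, b1); (X, b3); (Y, b4).

The pure Nash equilibria are (W, b1), (X, b3), (Y, b4).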